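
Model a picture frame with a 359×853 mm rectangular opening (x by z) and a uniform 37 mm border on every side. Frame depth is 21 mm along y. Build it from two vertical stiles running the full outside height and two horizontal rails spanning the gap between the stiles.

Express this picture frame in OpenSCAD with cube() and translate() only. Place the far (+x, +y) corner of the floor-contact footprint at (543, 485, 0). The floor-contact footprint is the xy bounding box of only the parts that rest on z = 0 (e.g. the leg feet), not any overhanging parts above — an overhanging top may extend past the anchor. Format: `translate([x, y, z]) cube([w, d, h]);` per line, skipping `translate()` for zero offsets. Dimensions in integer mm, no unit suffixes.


translate([110, 464, 0]) cube([37, 21, 927]);
translate([506, 464, 0]) cube([37, 21, 927]);
translate([147, 464, 0]) cube([359, 21, 37]);
translate([147, 464, 890]) cube([359, 21, 37]);


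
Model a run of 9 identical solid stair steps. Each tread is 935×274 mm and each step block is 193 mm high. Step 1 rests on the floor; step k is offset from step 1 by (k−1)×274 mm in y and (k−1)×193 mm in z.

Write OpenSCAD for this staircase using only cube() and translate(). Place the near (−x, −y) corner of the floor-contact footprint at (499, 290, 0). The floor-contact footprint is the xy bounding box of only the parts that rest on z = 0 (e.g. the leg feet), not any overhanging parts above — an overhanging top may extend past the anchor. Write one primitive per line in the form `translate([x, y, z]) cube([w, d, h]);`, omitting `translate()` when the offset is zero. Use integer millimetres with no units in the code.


translate([499, 290, 0]) cube([935, 274, 193]);
translate([499, 564, 193]) cube([935, 274, 193]);
translate([499, 838, 386]) cube([935, 274, 193]);
translate([499, 1112, 579]) cube([935, 274, 193]);
translate([499, 1386, 772]) cube([935, 274, 193]);
translate([499, 1660, 965]) cube([935, 274, 193]);
translate([499, 1934, 1158]) cube([935, 274, 193]);
translate([499, 2208, 1351]) cube([935, 274, 193]);
translate([499, 2482, 1544]) cube([935, 274, 193]);


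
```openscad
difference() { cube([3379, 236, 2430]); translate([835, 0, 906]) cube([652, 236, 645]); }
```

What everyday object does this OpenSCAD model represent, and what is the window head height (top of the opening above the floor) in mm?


A wall with a window opening. The window head height is 1551 mm.

A wall with a rectangular opening subtracted — a window. Sill at z = 906, opening 645 mm tall, so the head is at 906 + 645 = 1551 mm.


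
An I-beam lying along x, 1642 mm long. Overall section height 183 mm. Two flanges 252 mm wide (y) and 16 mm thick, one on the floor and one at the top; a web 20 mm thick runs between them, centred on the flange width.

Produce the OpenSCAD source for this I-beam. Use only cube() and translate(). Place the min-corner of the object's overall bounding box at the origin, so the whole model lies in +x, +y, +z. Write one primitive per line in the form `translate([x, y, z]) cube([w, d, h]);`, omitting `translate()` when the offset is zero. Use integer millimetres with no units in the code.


cube([1642, 252, 16]);
translate([0, 116, 16]) cube([1642, 20, 151]);
translate([0, 0, 167]) cube([1642, 252, 16]);


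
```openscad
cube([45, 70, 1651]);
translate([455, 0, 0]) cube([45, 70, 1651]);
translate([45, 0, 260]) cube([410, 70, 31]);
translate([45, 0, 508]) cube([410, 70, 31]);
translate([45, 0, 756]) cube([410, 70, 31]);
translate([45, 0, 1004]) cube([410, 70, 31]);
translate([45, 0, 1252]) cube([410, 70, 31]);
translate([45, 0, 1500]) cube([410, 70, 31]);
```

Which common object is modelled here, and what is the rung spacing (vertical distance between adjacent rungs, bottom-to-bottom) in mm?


A ladder. The rung spacing is 248 mm.

Two tall 45×70 posts with 6 short bars between them — a ladder. Adjacent rungs sit at z = 260 and z = 508, so the spacing is 508 − 260 = 248 mm.


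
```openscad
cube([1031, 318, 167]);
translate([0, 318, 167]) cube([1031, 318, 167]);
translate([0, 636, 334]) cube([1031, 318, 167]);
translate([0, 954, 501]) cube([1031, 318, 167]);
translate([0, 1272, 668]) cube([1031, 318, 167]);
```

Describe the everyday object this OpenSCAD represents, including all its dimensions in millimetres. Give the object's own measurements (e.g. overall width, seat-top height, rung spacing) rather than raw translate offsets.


A straight staircase of 5 solid steps. Each step is 1031 mm wide (x), 318 mm deep (y, the going) and 167 mm tall (the rise). The first step rests on the floor; each subsequent step sits one going further in +y and one rise higher in +z, directly behind and above the previous step with no overlap.


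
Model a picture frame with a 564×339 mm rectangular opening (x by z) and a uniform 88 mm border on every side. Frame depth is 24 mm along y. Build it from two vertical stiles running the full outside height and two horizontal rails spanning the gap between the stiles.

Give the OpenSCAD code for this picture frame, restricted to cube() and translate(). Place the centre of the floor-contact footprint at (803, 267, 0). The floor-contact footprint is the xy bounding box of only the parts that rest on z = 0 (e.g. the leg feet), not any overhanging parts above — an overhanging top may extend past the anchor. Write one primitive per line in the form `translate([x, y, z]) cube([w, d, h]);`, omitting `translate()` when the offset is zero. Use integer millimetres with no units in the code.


translate([433, 255, 0]) cube([88, 24, 515]);
translate([1085, 255, 0]) cube([88, 24, 515]);
translate([521, 255, 0]) cube([564, 24, 88]);
translate([521, 255, 427]) cube([564, 24, 88]);


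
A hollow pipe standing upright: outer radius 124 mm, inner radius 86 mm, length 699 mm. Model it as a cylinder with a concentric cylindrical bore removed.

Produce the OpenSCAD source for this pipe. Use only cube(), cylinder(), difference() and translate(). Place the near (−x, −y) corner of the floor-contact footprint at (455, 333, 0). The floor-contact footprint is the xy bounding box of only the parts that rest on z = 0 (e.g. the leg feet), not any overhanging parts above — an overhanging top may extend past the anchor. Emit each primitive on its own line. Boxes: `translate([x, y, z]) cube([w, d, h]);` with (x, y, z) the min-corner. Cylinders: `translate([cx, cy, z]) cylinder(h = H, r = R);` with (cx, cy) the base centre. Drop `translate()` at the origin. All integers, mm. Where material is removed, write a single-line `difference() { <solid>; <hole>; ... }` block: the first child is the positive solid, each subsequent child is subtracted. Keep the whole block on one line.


difference() { translate([579, 457, 0]) cylinder(h = 699, r = 124); translate([579, 457, 0]) cylinder(h = 699, r = 86); }


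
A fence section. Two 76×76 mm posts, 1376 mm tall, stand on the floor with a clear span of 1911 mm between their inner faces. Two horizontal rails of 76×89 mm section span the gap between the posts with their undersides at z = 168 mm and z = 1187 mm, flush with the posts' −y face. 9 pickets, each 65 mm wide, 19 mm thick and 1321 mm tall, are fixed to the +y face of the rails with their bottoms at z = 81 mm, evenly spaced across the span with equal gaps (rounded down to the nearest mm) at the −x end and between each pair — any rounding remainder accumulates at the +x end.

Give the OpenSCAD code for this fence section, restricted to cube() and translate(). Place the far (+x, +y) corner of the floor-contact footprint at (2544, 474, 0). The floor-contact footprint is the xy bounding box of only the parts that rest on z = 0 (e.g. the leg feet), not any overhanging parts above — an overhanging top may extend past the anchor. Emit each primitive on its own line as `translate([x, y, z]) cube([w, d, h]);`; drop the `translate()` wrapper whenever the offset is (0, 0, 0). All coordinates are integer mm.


translate([481, 398, 0]) cube([76, 76, 1376]);
translate([2468, 398, 0]) cube([76, 76, 1376]);
translate([557, 398, 168]) cube([1911, 76, 89]);
translate([557, 398, 1187]) cube([1911, 76, 89]);
translate([689, 474, 81]) cube([65, 19, 1321]);
translate([886, 474, 81]) cube([65, 19, 1321]);
translate([1083, 474, 81]) cube([65, 19, 1321]);
translate([1280, 474, 81]) cube([65, 19, 1321]);
translate([1477, 474, 81]) cube([65, 19, 1321]);
translate([1674, 474, 81]) cube([65, 19, 1321]);
translate([1871, 474, 81]) cube([65, 19, 1321]);
translate([2068, 474, 81]) cube([65, 19, 1321]);
translate([2265, 474, 81]) cube([65, 19, 1321]);


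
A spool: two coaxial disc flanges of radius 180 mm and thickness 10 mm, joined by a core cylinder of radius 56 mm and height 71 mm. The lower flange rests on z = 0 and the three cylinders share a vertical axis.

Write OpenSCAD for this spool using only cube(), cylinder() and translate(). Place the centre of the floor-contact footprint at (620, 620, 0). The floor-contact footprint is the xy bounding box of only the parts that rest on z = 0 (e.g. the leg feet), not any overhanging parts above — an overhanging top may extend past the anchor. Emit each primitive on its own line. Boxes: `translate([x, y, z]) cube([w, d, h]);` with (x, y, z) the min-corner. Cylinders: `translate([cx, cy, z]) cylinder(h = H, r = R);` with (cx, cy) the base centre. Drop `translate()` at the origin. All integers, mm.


translate([620, 620, 0]) cylinder(h = 10, r = 180);
translate([620, 620, 10]) cylinder(h = 71, r = 56);
translate([620, 620, 81]) cylinder(h = 10, r = 180);


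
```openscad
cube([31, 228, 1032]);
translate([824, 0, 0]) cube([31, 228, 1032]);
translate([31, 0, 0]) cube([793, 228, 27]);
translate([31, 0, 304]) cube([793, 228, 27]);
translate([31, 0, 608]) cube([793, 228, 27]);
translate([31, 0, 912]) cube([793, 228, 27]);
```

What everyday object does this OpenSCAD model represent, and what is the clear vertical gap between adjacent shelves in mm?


A bookshelf. The clear shelf gap is 277 mm.

Two tall side panels with 4 horizontal boards between them — a bookshelf. The first two shelf undersides are at z = 0 and z = 304; with shelf thickness 27, the clear gap is 304 − 0 − 27 = 277 mm.


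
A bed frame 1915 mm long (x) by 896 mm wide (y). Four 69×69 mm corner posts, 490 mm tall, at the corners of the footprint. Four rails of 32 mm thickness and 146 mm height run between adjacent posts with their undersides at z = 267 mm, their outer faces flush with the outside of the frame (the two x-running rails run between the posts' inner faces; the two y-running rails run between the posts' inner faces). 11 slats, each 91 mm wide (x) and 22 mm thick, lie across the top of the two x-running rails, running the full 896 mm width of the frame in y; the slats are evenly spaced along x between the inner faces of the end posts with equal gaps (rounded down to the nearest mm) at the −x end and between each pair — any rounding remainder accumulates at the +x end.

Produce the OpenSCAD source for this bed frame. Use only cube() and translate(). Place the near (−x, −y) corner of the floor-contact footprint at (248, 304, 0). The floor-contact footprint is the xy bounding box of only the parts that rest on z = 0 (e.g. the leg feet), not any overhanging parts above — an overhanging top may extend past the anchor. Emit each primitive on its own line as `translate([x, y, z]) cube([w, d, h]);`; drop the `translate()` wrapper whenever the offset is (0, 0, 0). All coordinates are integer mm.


translate([248, 304, 0]) cube([69, 69, 490]);
translate([248, 1131, 0]) cube([69, 69, 490]);
translate([2094, 304, 0]) cube([69, 69, 490]);
translate([2094, 1131, 0]) cube([69, 69, 490]);
translate([317, 304, 267]) cube([1777, 32, 146]);
translate([317, 1168, 267]) cube([1777, 32, 146]);
translate([248, 373, 267]) cube([32, 758, 146]);
translate([2131, 373, 267]) cube([32, 758, 146]);
translate([381, 304, 413]) cube([91, 896, 22]);
translate([536, 304, 413]) cube([91, 896, 22]);
translate([691, 304, 413]) cube([91, 896, 22]);
translate([846, 304, 413]) cube([91, 896, 22]);
translate([1001, 304, 413]) cube([91, 896, 22]);
translate([1156, 304, 413]) cube([91, 896, 22]);
translate([1311, 304, 413]) cube([91, 896, 22]);
translate([1466, 304, 413]) cube([91, 896, 22]);
translate([1621, 304, 413]) cube([91, 896, 22]);
translate([1776, 304, 413]) cube([91, 896, 22]);
translate([1931, 304, 413]) cube([91, 896, 22]);


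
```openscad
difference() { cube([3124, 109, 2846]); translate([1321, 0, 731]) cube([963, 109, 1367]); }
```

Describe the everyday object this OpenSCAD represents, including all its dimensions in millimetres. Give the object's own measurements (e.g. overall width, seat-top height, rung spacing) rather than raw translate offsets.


A wall 3124 mm long (x), 109 mm thick (y), 2846 mm tall, with a rectangular window opening cut through it. The opening is 963 mm wide and 1367 mm tall; its sill is at z = 731 mm and its near (−x) edge is 1321 mm from the wall's −x end. The opening passes through the full wall thickness.


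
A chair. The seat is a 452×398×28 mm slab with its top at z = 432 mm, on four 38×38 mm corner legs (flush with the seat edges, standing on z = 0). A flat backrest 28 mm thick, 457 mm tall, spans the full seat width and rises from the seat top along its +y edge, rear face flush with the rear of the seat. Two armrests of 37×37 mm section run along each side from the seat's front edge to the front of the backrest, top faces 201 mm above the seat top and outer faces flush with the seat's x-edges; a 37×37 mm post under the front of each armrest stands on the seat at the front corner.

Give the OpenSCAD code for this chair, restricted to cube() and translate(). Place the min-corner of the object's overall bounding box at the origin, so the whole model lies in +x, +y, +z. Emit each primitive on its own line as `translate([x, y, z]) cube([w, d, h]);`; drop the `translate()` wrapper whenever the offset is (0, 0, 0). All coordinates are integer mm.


// leg_h = 432 - 28 = 404
// arm post h = 201 - 37 = 164
translate([0, 0, 404]) cube([452, 398, 28]);
cube([38, 38, 404]);
translate([414, 0, 0]) cube([38, 38, 404]);
translate([0, 360, 0]) cube([38, 38, 404]);
translate([414, 360, 0]) cube([38, 38, 404]);
translate([0, 370, 432]) cube([452, 28, 457]);
translate([0, 0, 596]) cube([37, 370, 37]);
translate([415, 0, 596]) cube([37, 370, 37]);
translate([0, 0, 432]) cube([37, 37, 164]);
translate([415, 0, 432]) cube([37, 37, 164]);


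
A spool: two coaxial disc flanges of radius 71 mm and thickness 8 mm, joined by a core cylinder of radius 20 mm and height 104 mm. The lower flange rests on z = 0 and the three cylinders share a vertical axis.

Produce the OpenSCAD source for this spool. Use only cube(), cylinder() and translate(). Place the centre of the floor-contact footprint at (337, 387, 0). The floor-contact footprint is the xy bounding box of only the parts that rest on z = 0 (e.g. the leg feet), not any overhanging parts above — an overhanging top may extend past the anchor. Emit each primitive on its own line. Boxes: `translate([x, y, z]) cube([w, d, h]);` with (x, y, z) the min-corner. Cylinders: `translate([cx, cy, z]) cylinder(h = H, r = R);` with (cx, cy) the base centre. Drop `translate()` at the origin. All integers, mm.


translate([337, 387, 0]) cylinder(h = 8, r = 71);
translate([337, 387, 8]) cylinder(h = 104, r = 20);
translate([337, 387, 112]) cylinder(h = 8, r = 71);


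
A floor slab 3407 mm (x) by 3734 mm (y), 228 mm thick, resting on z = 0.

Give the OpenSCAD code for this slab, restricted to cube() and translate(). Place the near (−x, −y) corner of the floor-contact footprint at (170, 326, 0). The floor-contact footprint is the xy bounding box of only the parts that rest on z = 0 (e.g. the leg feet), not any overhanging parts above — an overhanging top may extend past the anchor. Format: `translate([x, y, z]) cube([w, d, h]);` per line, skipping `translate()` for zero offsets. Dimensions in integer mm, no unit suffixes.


translate([170, 326, 0]) cube([3407, 3734, 228]);


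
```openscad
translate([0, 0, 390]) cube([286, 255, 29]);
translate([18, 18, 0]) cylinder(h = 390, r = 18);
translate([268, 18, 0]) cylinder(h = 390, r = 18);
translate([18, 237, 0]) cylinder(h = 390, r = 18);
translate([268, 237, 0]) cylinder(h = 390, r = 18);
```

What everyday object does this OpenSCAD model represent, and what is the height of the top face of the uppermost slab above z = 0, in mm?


A stool. The seat height is 419 mm.

A 286×255×29 slab at z = 390 on four corner cylinders — a stool. The seat top is 390 + 29 = 419 mm.


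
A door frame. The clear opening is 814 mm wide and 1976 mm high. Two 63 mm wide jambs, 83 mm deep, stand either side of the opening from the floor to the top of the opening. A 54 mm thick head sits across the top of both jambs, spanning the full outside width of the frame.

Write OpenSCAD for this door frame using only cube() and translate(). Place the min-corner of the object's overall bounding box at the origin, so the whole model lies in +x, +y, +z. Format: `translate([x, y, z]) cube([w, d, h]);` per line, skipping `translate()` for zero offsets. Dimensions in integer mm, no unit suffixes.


cube([63, 83, 1976]);
translate([877, 0, 0]) cube([63, 83, 1976]);
translate([0, 0, 1976]) cube([940, 83, 54]);


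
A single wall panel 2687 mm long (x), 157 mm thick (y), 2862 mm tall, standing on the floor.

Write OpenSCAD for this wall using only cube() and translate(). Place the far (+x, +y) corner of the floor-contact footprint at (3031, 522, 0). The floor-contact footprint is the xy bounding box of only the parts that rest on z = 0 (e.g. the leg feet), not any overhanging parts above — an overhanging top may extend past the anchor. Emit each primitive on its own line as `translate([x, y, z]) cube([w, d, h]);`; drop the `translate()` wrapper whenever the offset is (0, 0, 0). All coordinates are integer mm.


translate([344, 365, 0]) cube([2687, 157, 2862]);


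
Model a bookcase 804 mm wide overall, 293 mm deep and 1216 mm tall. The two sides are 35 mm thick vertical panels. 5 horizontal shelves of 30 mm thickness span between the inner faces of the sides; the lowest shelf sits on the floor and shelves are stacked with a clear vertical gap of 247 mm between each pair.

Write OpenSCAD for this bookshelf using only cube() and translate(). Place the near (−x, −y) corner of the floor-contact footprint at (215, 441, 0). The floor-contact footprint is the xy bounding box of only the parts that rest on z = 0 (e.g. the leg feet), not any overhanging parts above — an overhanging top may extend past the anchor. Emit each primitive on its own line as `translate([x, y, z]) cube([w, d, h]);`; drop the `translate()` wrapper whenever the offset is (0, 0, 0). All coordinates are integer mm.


translate([215, 441, 0]) cube([35, 293, 1216]);
translate([984, 441, 0]) cube([35, 293, 1216]);
translate([250, 441, 0]) cube([734, 293, 30]);
translate([250, 441, 277]) cube([734, 293, 30]);
translate([250, 441, 554]) cube([734, 293, 30]);
translate([250, 441, 831]) cube([734, 293, 30]);
translate([250, 441, 1108]) cube([734, 293, 30]);


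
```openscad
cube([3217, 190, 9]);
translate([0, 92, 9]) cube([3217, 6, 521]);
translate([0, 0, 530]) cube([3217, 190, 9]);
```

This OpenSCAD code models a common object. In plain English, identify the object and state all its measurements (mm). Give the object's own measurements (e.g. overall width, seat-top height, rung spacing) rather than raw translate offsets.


An I-beam lying along x, 3217 mm long. Overall section height 539 mm. Two flanges 190 mm wide (y) and 9 mm thick, one on the floor and one at the top; a web 6 mm thick runs between them, centred on the flange width.


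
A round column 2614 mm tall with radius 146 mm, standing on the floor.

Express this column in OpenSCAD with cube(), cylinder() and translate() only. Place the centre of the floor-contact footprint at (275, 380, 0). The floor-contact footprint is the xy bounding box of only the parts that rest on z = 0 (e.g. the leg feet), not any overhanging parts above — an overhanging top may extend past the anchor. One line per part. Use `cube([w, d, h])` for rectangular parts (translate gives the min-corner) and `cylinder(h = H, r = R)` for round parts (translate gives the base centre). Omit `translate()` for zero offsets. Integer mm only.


translate([275, 380, 0]) cylinder(h = 2614, r = 146);


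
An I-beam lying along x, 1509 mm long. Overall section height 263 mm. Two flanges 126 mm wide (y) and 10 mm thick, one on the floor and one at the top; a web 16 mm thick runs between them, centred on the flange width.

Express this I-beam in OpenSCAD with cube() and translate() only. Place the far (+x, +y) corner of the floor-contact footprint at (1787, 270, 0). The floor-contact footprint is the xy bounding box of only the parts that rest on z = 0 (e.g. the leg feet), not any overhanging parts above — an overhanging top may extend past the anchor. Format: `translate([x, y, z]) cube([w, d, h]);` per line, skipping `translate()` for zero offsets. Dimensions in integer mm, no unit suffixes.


translate([278, 144, 0]) cube([1509, 126, 10]);
translate([278, 199, 10]) cube([1509, 16, 243]);
translate([278, 144, 253]) cube([1509, 126, 10]);


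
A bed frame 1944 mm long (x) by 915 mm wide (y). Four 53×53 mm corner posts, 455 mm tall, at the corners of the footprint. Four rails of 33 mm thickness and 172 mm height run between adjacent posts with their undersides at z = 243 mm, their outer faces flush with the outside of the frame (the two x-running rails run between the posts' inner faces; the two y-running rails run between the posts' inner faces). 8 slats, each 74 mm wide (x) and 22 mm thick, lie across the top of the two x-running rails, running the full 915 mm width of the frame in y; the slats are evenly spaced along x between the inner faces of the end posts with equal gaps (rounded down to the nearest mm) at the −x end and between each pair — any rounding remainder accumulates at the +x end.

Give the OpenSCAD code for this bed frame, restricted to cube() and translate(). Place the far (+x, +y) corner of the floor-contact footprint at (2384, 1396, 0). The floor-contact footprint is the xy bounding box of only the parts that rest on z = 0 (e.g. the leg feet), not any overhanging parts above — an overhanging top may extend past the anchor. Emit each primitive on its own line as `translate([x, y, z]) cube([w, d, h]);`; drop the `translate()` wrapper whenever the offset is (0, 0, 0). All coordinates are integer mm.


// slat z = rail_z + rail_h = 243 + 172 = 415
// slat gap = ⌊(1838 − 8·74) / 9⌋ = 138
translate([440, 481, 0]) cube([53, 53, 455]);
translate([440, 1343, 0]) cube([53, 53, 455]);
translate([2331, 481, 0]) cube([53, 53, 455]);
translate([2331, 1343, 0]) cube([53, 53, 455]);
translate([493, 481, 243]) cube([1838, 33, 172]);
translate([493, 1363, 243]) cube([1838, 33, 172]);
translate([440, 534, 243]) cube([33, 809, 172]);
translate([2351, 534, 243]) cube([33, 809, 172]);
translate([631, 481, 415]) cube([74, 915, 22]);
translate([843, 481, 415]) cube([74, 915, 22]);
translate([1055, 481, 415]) cube([74, 915, 22]);
translate([1267, 481, 415]) cube([74, 915, 22]);
translate([1479, 481, 415]) cube([74, 915, 22]);
translate([1691, 481, 415]) cube([74, 915, 22]);
translate([1903, 481, 415]) cube([74, 915, 22]);
translate([2115, 481, 415]) cube([74, 915, 22]);


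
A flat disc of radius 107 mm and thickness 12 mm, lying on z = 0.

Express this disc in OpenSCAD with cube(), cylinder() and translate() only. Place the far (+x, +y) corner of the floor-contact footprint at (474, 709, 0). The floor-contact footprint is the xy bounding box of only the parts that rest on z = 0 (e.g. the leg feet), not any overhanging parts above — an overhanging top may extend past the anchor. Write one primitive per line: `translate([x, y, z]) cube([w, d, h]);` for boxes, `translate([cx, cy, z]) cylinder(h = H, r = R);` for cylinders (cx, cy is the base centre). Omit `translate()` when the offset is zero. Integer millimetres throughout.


translate([367, 602, 0]) cylinder(h = 12, r = 107);


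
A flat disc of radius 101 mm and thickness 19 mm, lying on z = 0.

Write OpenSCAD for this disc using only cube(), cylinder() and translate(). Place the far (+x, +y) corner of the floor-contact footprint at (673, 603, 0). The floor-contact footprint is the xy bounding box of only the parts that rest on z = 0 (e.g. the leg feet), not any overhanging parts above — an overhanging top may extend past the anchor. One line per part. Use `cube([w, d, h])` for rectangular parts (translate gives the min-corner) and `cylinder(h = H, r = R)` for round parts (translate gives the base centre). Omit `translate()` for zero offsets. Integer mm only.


translate([572, 502, 0]) cylinder(h = 19, r = 101);


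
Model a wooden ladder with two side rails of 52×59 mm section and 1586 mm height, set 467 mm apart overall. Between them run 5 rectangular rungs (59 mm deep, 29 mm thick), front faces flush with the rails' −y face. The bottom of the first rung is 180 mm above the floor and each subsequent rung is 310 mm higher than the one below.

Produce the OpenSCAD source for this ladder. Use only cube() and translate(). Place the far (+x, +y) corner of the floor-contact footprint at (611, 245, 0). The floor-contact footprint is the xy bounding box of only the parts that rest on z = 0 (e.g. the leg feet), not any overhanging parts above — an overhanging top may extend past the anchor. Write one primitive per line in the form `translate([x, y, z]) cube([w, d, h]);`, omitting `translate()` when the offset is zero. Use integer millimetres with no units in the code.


translate([144, 186, 0]) cube([52, 59, 1586]);
translate([559, 186, 0]) cube([52, 59, 1586]);
translate([196, 186, 180]) cube([363, 59, 29]);
translate([196, 186, 490]) cube([363, 59, 29]);
translate([196, 186, 800]) cube([363, 59, 29]);
translate([196, 186, 1110]) cube([363, 59, 29]);
translate([196, 186, 1420]) cube([363, 59, 29]);


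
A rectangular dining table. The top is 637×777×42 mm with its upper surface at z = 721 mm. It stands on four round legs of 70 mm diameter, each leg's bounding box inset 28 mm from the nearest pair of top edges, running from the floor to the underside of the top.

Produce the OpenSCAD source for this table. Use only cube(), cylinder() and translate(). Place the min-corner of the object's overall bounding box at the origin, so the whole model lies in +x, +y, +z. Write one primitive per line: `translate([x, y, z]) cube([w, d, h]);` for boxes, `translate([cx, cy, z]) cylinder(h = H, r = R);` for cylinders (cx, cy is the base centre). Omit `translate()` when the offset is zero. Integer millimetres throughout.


// leg_h = 721 - 42 = 679
translate([0, 0, 679]) cube([637, 777, 42]);
translate([63, 63, 0]) cylinder(h = 679, r = 35);
translate([574, 63, 0]) cylinder(h = 679, r = 35);
translate([63, 714, 0]) cylinder(h = 679, r = 35);
translate([574, 714, 0]) cylinder(h = 679, r = 35);


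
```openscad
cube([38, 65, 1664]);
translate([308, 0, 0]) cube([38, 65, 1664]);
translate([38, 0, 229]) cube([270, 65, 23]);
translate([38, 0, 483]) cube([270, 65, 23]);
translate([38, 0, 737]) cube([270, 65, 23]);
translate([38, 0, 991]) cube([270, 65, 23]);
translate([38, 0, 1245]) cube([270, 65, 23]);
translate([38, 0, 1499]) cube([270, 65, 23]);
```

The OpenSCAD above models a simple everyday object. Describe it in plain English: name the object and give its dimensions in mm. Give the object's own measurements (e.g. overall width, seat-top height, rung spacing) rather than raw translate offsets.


A straight ladder. Two 38×65 mm vertical rails, 1664 mm tall, stand 346 mm apart (outside-to-outside) with their front faces coplanar on the −y side. 6 rungs, each 65 mm deep and 23 mm tall, span between the inner faces of the rails, front faces flush with the rails. The lowest rung's underside is at z = 229 mm and rungs are spaced 254 mm apart (underside to underside).


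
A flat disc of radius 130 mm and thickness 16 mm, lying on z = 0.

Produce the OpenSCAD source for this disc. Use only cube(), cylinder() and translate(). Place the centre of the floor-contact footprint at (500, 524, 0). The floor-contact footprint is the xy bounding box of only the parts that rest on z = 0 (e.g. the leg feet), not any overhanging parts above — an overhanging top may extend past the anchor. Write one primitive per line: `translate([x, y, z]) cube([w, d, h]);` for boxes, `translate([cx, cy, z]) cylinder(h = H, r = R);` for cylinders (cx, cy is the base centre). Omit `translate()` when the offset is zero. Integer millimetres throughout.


translate([500, 524, 0]) cylinder(h = 16, r = 130);


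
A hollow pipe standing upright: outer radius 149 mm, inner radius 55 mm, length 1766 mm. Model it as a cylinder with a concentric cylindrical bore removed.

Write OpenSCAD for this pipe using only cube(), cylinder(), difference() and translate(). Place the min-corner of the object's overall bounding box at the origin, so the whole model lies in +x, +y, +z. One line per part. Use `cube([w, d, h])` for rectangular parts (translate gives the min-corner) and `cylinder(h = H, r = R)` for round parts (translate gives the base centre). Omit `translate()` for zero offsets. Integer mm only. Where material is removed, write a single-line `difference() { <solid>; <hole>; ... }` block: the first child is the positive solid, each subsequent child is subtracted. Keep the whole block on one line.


difference() { translate([149, 149, 0]) cylinder(h = 1766, r = 149); translate([149, 149, 0]) cylinder(h = 1766, r = 55); }


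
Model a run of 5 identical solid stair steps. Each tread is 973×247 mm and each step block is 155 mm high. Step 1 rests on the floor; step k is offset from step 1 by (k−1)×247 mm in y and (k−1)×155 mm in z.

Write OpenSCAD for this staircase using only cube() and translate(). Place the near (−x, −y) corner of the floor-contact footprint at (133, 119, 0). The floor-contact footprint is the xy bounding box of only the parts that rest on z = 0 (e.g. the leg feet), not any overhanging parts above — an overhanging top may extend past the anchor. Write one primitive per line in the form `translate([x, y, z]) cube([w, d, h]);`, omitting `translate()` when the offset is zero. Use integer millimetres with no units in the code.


translate([133, 119, 0]) cube([973, 247, 155]);
translate([133, 366, 155]) cube([973, 247, 155]);
translate([133, 613, 310]) cube([973, 247, 155]);
translate([133, 860, 465]) cube([973, 247, 155]);
translate([133, 1107, 620]) cube([973, 247, 155]);


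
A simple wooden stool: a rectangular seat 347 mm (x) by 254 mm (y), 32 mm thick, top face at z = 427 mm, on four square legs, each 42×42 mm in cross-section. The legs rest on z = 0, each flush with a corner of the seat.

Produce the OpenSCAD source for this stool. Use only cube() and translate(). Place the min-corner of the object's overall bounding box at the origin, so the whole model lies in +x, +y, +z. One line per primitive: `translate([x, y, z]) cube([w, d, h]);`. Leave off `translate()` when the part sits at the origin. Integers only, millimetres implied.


translate([0, 0, 395]) cube([347, 254, 32]);
cube([42, 42, 395]);
translate([305, 0, 0]) cube([42, 42, 395]);
translate([0, 212, 0]) cube([42, 42, 395]);
translate([305, 212, 0]) cube([42, 42, 395]);


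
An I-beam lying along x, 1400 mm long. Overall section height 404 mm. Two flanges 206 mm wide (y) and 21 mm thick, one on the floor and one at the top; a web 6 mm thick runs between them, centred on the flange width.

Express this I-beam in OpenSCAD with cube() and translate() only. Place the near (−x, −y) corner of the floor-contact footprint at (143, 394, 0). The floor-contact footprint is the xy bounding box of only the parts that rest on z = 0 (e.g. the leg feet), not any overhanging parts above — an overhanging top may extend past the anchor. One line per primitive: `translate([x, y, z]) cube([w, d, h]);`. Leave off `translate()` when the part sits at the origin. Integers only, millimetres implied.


translate([143, 394, 0]) cube([1400, 206, 21]);
translate([143, 494, 21]) cube([1400, 6, 362]);
translate([143, 394, 383]) cube([1400, 206, 21]);


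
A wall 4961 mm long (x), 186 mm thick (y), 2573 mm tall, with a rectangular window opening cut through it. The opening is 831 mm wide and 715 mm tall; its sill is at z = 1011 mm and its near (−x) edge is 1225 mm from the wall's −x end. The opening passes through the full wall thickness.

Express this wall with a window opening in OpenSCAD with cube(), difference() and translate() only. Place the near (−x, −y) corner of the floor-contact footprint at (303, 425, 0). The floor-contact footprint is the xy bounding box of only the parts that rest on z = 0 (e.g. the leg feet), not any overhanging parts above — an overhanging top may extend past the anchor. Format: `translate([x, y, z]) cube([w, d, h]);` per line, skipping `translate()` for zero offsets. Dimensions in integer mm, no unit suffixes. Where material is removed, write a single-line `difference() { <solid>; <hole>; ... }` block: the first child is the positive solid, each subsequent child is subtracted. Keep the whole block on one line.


difference() { translate([303, 425, 0]) cube([4961, 186, 2573]); translate([1528, 425, 1011]) cube([831, 186, 715]); }


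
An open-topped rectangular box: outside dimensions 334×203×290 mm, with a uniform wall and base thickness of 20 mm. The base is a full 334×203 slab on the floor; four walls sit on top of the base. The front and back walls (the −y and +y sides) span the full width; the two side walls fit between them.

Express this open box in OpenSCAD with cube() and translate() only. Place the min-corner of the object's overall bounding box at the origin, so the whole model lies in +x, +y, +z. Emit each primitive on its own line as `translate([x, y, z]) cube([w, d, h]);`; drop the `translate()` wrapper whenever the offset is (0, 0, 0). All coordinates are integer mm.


cube([334, 203, 20]);
translate([0, 0, 20]) cube([334, 20, 270]);
translate([0, 183, 20]) cube([334, 20, 270]);
translate([0, 20, 20]) cube([20, 163, 270]);
translate([314, 20, 20]) cube([20, 163, 270]);


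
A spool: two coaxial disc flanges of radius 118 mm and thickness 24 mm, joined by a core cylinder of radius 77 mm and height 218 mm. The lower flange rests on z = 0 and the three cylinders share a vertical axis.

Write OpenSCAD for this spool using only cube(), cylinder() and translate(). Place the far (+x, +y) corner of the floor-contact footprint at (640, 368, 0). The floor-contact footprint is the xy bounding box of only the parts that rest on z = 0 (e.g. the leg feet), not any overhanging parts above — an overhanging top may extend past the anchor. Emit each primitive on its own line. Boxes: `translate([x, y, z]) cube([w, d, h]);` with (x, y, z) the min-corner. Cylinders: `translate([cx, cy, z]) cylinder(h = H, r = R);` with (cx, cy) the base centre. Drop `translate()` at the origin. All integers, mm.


translate([522, 250, 0]) cylinder(h = 24, r = 118);
translate([522, 250, 24]) cylinder(h = 218, r = 77);
translate([522, 250, 242]) cylinder(h = 24, r = 118);


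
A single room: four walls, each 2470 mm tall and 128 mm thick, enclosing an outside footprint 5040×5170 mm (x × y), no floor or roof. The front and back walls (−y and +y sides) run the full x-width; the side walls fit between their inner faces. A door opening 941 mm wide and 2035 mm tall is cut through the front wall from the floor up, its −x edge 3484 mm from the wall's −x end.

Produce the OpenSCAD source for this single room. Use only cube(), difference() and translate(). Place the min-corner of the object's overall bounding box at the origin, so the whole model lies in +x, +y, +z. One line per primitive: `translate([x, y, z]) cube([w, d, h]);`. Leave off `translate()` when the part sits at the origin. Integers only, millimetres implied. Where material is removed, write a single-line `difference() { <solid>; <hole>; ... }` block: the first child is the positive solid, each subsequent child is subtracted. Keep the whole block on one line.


difference() { cube([5040, 128, 2470]); translate([3484, 0, 0]) cube([941, 128, 2035]); }
translate([0, 5042, 0]) cube([5040, 128, 2470]);
translate([0, 128, 0]) cube([128, 4914, 2470]);
translate([4912, 128, 0]) cube([128, 4914, 2470]);


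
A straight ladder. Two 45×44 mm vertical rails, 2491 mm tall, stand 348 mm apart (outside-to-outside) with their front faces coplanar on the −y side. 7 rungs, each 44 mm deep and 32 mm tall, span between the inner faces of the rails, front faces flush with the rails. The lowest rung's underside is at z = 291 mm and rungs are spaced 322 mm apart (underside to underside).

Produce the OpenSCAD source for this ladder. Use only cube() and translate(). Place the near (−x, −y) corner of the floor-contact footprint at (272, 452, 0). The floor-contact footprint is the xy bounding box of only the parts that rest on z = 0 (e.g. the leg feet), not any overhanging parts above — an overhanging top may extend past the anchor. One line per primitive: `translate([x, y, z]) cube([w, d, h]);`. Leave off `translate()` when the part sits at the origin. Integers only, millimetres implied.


// rung span = 348 - 2*45 = 258
// rung[k] z = 291 + k*322
translate([272, 452, 0]) cube([45, 44, 2491]);
translate([575, 452, 0]) cube([45, 44, 2491]);
translate([317, 452, 291]) cube([258, 44, 32]);
translate([317, 452, 613]) cube([258, 44, 32]);
translate([317, 452, 935]) cube([258, 44, 32]);
translate([317, 452, 1257]) cube([258, 44, 32]);
translate([317, 452, 1579]) cube([258, 44, 32]);
translate([317, 452, 1901]) cube([258, 44, 32]);
translate([317, 452, 2223]) cube([258, 44, 32]);


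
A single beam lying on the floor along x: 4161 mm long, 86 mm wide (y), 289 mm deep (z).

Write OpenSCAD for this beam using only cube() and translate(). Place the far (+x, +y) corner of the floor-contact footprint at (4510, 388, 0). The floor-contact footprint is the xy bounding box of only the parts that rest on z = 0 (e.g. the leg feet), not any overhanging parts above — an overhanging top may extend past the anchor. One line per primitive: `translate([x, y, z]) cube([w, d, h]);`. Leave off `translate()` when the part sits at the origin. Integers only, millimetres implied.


translate([349, 302, 0]) cube([4161, 86, 289]);


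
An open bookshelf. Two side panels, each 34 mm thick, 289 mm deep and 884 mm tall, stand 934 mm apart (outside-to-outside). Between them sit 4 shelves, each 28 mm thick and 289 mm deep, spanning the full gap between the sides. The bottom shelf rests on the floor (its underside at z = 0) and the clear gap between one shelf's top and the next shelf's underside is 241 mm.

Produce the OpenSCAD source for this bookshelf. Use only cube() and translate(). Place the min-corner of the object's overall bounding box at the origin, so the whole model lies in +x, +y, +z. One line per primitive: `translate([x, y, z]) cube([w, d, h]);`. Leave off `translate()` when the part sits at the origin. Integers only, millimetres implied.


cube([34, 289, 884]);
translate([900, 0, 0]) cube([34, 289, 884]);
translate([34, 0, 0]) cube([866, 289, 28]);
translate([34, 0, 269]) cube([866, 289, 28]);
translate([34, 0, 538]) cube([866, 289, 28]);
translate([34, 0, 807]) cube([866, 289, 28]);


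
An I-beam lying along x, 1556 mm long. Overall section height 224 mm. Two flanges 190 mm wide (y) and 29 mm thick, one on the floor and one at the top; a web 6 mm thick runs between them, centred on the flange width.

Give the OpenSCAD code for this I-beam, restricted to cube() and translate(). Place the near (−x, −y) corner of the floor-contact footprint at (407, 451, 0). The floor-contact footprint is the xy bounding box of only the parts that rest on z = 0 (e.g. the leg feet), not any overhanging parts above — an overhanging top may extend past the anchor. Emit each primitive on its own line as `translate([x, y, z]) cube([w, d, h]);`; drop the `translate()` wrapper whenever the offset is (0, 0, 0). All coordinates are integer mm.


translate([407, 451, 0]) cube([1556, 190, 29]);
translate([407, 543, 29]) cube([1556, 6, 166]);
translate([407, 451, 195]) cube([1556, 190, 29]);
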